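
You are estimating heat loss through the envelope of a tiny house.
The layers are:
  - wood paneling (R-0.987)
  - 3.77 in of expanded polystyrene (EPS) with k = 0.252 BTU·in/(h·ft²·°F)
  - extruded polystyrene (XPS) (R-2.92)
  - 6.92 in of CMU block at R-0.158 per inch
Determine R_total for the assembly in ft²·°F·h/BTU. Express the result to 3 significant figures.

20.0 ft²·°F·h/BTU

3.77/0.252 = 14.96
6.92 × 0.158 = 1.093
R_total = 0.987 + 14.96 + 2.92 + 1.093 = 19.96 ft²·°F·h/BTU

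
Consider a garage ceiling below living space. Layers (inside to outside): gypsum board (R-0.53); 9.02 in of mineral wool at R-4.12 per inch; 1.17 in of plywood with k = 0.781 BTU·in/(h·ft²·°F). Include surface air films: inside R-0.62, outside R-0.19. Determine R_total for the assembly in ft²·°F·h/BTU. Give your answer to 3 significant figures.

40.0 ft²·°F·h/BTU

9.02 × 4.12 = 37.16
1.17/0.781 = 1.498
R_total = 0.62 + 0.53 + 37.16 + 1.498 + 0.19 = 40 ft²·°F·h/BTU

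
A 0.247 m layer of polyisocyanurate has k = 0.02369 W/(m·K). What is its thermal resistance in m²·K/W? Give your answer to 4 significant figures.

R = L/k = 0.247/0.02369 = 10.426 m²·K/W

10.43 m²·K/W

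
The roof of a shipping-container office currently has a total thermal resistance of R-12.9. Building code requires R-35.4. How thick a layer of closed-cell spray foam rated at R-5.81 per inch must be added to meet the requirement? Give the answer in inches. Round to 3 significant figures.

ΔR = 35.4 − 12.9 = 22.5 ft²·°F·h/BTU
L = ΔR / (R/in) = 22.5/5.81 = 3.873 in

3.87 in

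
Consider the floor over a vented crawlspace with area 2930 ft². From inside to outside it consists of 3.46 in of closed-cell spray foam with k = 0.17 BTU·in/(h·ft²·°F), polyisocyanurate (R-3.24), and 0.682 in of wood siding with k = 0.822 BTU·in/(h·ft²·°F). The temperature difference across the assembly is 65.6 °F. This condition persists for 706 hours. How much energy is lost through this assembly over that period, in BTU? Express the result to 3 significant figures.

5560000 BTU

3.46/0.17 = 20.35
0.682/0.822 = 0.8297
R_total = 20.35 + 3.24 + 0.8297 = 24.42 ft²·°F·h/BTU
Q = 2930 × 65.6 / 24.42 = 7870 BTU/h
E = 7870 × 706 = 5556000 BTU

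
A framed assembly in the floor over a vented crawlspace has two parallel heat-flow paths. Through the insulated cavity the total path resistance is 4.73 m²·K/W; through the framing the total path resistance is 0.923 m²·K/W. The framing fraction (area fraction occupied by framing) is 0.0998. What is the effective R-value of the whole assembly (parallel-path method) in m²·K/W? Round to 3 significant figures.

U_eff = 0.9002/4.73 + 0.0998/0.923 = 0.1903 + 0.1081 = 0.2984
R_eff = 1/U_eff = 3.351 m²·K/W

3.35 m²·K/W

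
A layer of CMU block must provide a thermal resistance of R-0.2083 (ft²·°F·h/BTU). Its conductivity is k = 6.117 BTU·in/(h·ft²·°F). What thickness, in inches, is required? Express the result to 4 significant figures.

L = R × k = 0.2083 × 6.117 = 1.2742 in

1.274 in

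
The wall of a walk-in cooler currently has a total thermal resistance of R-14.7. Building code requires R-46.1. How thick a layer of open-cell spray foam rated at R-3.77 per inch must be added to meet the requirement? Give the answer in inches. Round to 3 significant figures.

8.33 in

ΔR = 46.1 − 14.7 = 31.4 ft²·°F·h/BTU
L = ΔR / (R/in) = 31.4/3.77 = 8.329 in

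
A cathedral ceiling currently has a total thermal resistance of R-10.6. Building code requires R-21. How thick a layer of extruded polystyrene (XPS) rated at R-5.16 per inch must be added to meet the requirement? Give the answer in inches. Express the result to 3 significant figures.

ΔR = 21 − 10.6 = 10.4 ft²·°F·h/BTU
L = ΔR / (R/in) = 10.4/5.16 = 2.016 in

2.02 in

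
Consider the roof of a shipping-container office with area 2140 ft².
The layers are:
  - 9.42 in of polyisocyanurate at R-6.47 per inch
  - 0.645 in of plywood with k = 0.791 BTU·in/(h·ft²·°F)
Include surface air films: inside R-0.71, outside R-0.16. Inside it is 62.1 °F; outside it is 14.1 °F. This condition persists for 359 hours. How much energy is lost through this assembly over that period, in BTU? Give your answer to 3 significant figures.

9.42 × 6.47 = 60.95
0.645/0.791 = 0.8154
R_total = 0.71 + 60.95 + 0.8154 + 0.16 = 62.63 ft²·°F·h/BTU
Q = 2140 × (62.1 − 14.1) / 62.63 = 1640 BTU/h
E = 1640 × 359 = 588800 BTU

589000 BTU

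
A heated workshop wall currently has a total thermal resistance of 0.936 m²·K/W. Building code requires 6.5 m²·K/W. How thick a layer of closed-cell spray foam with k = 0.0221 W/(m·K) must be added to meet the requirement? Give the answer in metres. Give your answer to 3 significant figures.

0.123 m

ΔR = 6.5 − 0.936 = 5.564 m²·K/W
L = ΔR × k = 5.564 × 0.0221 = 0.123 m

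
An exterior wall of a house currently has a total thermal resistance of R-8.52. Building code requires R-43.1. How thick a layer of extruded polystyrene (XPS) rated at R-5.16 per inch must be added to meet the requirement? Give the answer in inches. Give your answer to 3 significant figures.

6.70 in

ΔR = 43.1 − 8.52 = 34.58 ft²·°F·h/BTU
L = ΔR / (R/in) = 34.58/5.16 = 6.702 in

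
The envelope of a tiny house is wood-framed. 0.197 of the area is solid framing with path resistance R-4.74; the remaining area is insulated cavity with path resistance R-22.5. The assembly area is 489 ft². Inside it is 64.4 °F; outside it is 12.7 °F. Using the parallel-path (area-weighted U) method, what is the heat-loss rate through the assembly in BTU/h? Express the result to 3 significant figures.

U_eff = 0.803/22.5 + 0.197/4.74 = 0.03569 + 0.04156 = 0.07725
R_eff = 1/U_eff = 12.94 ft²·°F·h/BTU
Q = 489 × (64.4 − 12.7) / 12.94 = 1953 BTU/h

1950 BTU/h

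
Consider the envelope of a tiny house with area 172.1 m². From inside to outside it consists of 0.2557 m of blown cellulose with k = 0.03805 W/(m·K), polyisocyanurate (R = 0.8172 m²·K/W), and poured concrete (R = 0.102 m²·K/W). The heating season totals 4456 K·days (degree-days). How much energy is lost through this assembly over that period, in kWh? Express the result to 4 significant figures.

0.2557/0.03805 = 6.7201
R_total = 6.7201 + 0.8172 + 0.102 = 7.6393 m²·K/W
E = A × HDD × 24 / R / 1000 = 172.1 × 4456 × 24 / 7.6393 / 1000 = 2409.3 kWh

2409 kWh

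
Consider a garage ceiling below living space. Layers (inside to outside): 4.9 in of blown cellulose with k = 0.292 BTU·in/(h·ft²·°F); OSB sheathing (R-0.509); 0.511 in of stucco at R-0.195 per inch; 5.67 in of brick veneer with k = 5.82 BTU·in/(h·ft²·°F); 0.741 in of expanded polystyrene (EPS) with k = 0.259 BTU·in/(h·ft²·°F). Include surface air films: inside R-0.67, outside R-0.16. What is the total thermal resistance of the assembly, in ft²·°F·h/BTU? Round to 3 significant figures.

22.1 ft²·°F·h/BTU

4.9/0.292 = 16.78
0.511 × 0.195 = 0.09965
5.67/5.82 = 0.9742
0.741/0.259 = 2.861
R_total = 0.67 + 16.78 + 0.509 + 0.09965 + 0.9742 + 2.861 + 0.16 = 22.05 ft²·°F·h/BTU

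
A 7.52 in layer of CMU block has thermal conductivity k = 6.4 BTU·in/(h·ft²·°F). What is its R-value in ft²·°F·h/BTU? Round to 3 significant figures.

R = L/k = 7.52/6.4 = 1.175 ft²·°F·h/BTU

1.17 ft²·°F·h/BTU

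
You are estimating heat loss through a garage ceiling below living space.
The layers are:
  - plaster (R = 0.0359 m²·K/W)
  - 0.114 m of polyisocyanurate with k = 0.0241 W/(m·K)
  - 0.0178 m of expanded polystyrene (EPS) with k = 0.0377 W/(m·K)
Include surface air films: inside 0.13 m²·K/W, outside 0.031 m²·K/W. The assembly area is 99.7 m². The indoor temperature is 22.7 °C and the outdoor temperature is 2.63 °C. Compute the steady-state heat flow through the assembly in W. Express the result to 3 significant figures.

0.114/0.0241 = 4.73
0.0178/0.0377 = 0.4721
R_total = 0.13 + 0.0359 + 4.73 + 0.4721 + 0.031 = 5.399 m²·K/W
Q = A·ΔT/R = 99.7 × (22.7 − 2.63) / 5.399 = 370.6 W

371 W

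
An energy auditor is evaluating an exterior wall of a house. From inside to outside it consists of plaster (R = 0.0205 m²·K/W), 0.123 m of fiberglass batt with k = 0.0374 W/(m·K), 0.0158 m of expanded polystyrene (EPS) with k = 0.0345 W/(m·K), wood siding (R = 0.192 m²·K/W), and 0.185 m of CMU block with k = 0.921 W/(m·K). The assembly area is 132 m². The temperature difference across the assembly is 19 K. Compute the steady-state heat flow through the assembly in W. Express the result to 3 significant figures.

0.123/0.0374 = 3.289
0.0158/0.0345 = 0.458
0.185/0.921 = 0.2009
R_total = 0.0205 + 3.289 + 0.458 + 0.192 + 0.2009 = 4.16 m²·K/W
Q = A·ΔT/R = 132 × 19 / 4.16 = 602.9 W

603 W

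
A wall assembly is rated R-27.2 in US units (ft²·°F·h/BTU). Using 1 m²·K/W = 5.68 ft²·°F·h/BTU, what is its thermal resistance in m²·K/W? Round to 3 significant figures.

R_SI = 27.2/5.68 = 4.789

4.79 m²·K/W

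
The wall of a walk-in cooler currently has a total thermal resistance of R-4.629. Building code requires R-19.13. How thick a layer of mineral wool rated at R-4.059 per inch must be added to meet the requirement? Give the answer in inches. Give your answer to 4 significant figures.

3.573 in

ΔR = 19.13 − 4.629 = 14.501 ft²·°F·h/BTU
L = ΔR / (R/in) = 14.501/4.059 = 3.5726 in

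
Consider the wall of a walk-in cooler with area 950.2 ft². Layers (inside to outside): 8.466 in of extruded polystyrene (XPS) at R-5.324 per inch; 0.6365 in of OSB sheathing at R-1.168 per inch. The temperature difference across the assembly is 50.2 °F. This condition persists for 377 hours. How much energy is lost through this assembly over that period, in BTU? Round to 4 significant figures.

8.466 × 5.324 = 45.073
0.6365 × 1.168 = 0.74343
R_total = 45.073 + 0.74343 = 45.816 ft²·°F·h/BTU
Q = 950.2 × 50.2 / 45.816 = 1041.1 BTU/h
E = 1041.1 × 377 = 392500 BTU

392500 BTU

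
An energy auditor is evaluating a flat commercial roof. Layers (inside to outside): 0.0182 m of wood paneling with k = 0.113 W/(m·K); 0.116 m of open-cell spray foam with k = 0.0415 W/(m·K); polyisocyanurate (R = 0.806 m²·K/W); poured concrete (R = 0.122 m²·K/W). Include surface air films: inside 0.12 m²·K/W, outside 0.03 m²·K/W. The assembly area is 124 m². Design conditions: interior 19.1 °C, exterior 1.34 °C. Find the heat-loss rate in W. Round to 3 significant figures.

0.0182/0.113 = 0.1611
0.116/0.0415 = 2.795
R_total = 0.12 + 0.1611 + 2.795 + 0.806 + 0.122 + 0.03 = 4.034 m²·K/W
Q = A·ΔT/R = 124 × (19.1 − 1.34) / 4.034 = 545.9 W

546 W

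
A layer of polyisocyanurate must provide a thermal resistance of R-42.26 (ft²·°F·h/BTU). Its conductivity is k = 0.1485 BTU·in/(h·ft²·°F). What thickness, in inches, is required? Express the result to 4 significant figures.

L = R × k = 42.26 × 0.1485 = 6.2756 in

6.276 in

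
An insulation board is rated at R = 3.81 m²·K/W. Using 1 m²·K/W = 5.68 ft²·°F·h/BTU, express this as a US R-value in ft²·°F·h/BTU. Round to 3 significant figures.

R_US = 3.81 × 5.68 = 21.64

21.6 ft²·°F·h/BTU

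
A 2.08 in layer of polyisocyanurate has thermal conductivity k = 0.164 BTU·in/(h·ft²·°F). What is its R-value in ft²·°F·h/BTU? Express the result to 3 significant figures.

R = L/k = 2.08/0.164 = 12.68 ft²·°F·h/BTU

12.7 ft²·°F·h/BTU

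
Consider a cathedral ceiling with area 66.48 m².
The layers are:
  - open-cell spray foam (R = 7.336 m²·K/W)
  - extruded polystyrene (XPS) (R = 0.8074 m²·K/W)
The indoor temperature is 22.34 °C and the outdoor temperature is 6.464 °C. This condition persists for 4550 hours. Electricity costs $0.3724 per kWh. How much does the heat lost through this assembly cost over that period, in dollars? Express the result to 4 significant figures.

219.6 dollars

R_total = 7.336 + 0.8074 = 8.1434 m²·K/W
Q = 66.48 × (22.34 − 6.464) / 8.1434 = 129.61 W
E = 129.61 W × 4550 h / 1000 = 589.71 kWh
Cost = 589.71 × 0.3724 = $219.61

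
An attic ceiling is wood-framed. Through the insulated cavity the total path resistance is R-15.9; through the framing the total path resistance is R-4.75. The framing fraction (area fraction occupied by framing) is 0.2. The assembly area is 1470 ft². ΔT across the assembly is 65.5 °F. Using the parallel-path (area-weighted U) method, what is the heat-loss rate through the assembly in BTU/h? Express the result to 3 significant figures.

8900 BTU/h

U_eff = 0.8/15.9 + 0.2/4.75 = 0.05031 + 0.04211 = 0.09242
R_eff = 1/U_eff = 10.82 ft²·°F·h/BTU
Q = 1470 × 65.5 / 10.82 = 8899 BTU/h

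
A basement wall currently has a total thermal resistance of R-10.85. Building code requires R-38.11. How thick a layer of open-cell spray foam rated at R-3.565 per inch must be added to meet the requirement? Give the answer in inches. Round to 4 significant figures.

ΔR = 38.11 − 10.85 = 27.26 ft²·°F·h/BTU
L = ΔR / (R/in) = 27.26/3.565 = 7.6466 in

7.647 in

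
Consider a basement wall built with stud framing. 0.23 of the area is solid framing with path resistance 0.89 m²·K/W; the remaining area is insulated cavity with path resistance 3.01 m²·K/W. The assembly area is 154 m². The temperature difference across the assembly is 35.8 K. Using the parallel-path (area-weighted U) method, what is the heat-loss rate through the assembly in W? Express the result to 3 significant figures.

2840 W

U_eff = 0.77/3.01 + 0.23/0.89 = 0.2558 + 0.2584 = 0.5142
R_eff = 1/U_eff = 1.945 m²·K/W
Q = 154 × 35.8 / 1.945 = 2835 W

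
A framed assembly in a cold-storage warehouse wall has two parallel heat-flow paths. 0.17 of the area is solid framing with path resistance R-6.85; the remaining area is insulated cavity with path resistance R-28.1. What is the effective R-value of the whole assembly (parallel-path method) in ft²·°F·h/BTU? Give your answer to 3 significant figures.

U_eff = 0.83/28.1 + 0.17/6.85 = 0.02954 + 0.02482 = 0.05435
R_eff = 1/U_eff = 18.4 ft²·°F·h/BTU

18.4 ft²·°F·h/BTU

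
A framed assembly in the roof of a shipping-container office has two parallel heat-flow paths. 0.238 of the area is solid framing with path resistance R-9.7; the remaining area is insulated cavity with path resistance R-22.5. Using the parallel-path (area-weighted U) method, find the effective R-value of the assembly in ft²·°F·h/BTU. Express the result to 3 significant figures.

U_eff = 0.762/22.5 + 0.238/9.7 = 0.03387 + 0.02454 = 0.0584
R_eff = 1/U_eff = 17.12 ft²·°F·h/BTU

17.1 ft²·°F·h/BTU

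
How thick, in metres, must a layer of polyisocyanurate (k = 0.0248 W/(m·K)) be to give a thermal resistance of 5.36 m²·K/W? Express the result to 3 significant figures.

L = R·k = 5.36 × 0.0248 = 0.1329 m

0.133 m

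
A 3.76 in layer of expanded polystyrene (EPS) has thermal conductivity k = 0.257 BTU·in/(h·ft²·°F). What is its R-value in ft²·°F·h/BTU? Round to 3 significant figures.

14.6 ft²·°F·h/BTU

R = L/k = 3.76/0.257 = 14.63 ft²·°F·h/BTU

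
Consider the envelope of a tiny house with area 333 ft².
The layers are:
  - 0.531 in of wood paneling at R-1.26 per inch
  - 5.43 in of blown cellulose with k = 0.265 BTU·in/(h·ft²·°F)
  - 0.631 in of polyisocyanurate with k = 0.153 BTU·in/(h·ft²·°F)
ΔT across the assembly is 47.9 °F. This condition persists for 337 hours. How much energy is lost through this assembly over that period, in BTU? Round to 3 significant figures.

213000 BTU

0.531 × 1.26 = 0.6691
5.43/0.265 = 20.49
0.631/0.153 = 4.124
R_total = 0.6691 + 20.49 + 4.124 = 25.28 ft²·°F·h/BTU
Q = 333 × 47.9 / 25.28 = 630.9 BTU/h
E = 630.9 × 337 = 212600 BTU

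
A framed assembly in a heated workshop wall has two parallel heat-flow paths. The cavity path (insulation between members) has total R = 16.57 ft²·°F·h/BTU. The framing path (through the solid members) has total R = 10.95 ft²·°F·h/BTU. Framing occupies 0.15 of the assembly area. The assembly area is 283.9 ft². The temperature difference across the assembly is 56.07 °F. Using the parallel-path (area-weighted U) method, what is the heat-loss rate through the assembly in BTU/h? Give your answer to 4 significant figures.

1035 BTU/h

U_eff = 0.85/16.57 + 0.15/10.95 = 0.051298 + 0.013699 = 0.064996
R_eff = 1/U_eff = 15.386 ft²·°F·h/BTU
Q = 283.9 × 56.07 / 15.386 = 1034.6 BTU/h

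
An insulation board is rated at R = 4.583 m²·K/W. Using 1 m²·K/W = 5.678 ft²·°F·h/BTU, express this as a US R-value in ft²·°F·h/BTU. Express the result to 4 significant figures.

R_US = 4.583 × 5.678 = 26.022

26.02 ft²·°F·h/BTU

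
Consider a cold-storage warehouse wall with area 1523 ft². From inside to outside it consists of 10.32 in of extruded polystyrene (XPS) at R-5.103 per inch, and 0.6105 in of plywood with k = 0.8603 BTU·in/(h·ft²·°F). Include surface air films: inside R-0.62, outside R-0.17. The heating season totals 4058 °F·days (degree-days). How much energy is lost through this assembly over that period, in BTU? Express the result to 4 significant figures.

10.32 × 5.103 = 52.663
0.6105/0.8603 = 0.70964
R_total = 0.62 + 52.663 + 0.70964 + 0.17 = 54.163 ft²·°F·h/BTU
E = A × HDD × 24 / R = 1523 × 4058 × 24 / 54.163 = 2738600 BTU

2739000 BTU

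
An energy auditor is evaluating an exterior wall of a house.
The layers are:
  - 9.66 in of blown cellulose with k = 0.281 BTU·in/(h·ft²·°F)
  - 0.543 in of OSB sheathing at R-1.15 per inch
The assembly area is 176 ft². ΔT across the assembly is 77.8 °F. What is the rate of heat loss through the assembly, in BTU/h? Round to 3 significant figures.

9.66/0.281 = 34.38
0.543 × 1.15 = 0.6244
R_total = 34.38 + 0.6244 = 35 ft²·°F·h/BTU
Q = A·ΔT/R = 176 × 77.8 / 35 = 391.2 BTU/h

391 BTU/h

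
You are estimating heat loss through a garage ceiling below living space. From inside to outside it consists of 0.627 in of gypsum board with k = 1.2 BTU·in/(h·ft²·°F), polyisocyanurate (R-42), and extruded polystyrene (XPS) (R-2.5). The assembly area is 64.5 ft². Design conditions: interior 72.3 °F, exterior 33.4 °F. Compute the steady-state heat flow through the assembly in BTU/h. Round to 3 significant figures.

55.7 BTU/h

0.627/1.2 = 0.5225
R_total = 0.5225 + 42 + 2.5 = 45.02 ft²·°F·h/BTU
Q = A·ΔT/R = 64.5 × (72.3 − 33.4) / 45.02 = 55.73 BTU/h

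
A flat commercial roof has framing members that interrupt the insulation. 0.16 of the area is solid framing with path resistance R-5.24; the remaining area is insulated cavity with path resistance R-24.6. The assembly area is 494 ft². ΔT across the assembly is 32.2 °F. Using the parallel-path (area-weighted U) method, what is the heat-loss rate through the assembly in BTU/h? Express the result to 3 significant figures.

U_eff = 0.84/24.6 + 0.16/5.24 = 0.03415 + 0.03053 = 0.06468
R_eff = 1/U_eff = 15.46 ft²·°F·h/BTU
Q = 494 × 32.2 / 15.46 = 1029 BTU/h

1030 BTU/h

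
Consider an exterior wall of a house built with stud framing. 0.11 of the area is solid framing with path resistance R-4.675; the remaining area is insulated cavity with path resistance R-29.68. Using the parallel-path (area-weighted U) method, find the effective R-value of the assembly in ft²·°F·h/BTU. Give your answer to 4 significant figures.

18.69 ft²·°F·h/BTU

U_eff = 0.89/29.68 + 0.11/4.675 = 0.029987 + 0.023529 = 0.053516
R_eff = 1/U_eff = 18.686 ft²·°F·h/BTU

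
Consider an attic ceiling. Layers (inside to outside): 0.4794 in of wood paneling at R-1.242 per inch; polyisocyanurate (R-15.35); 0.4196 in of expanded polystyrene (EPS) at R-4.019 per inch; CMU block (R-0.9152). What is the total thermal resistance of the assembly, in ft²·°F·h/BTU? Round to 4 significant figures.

18.55 ft²·°F·h/BTU

0.4794 × 1.242 = 0.59541
0.4196 × 4.019 = 1.6864
R_total = 0.59541 + 15.35 + 1.6864 + 0.9152 = 18.547 ft²·°F·h/BTU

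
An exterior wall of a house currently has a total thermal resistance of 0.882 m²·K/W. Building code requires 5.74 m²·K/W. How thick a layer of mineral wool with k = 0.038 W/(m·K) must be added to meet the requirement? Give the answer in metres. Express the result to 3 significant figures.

0.185 m

ΔR = 5.74 − 0.882 = 4.858 m²·K/W
L = ΔR × k = 4.858 × 0.038 = 0.1846 m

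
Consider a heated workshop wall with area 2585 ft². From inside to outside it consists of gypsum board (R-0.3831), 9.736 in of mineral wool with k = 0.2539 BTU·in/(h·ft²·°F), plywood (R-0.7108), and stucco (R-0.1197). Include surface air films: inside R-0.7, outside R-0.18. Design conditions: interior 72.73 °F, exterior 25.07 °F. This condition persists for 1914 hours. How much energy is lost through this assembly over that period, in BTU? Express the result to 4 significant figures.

5831000 BTU

9.736/0.2539 = 38.346
R_total = 0.7 + 0.3831 + 38.346 + 0.7108 + 0.1197 + 0.18 = 40.439 ft²·°F·h/BTU
Q = 2585 × (72.73 − 25.07) / 40.439 = 3046.6 BTU/h
E = 3046.6 × 1914 = 5831100 BTU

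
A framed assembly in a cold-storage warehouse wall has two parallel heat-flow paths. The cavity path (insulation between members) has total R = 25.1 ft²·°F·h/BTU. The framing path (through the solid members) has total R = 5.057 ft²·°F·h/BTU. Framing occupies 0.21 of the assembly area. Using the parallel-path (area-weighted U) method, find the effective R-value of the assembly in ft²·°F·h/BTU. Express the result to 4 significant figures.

U_eff = 0.79/25.1 + 0.21/5.057 = 0.031474 + 0.041527 = 0.073001
R_eff = 1/U_eff = 13.698 ft²·°F·h/BTU

13.70 ft²·°F·h/BTU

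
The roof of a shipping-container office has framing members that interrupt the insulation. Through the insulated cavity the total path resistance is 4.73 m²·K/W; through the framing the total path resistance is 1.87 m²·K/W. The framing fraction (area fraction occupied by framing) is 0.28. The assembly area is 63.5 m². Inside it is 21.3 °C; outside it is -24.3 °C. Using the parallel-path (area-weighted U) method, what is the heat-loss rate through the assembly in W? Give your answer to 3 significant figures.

874 W

U_eff = 0.72/4.73 + 0.28/1.87 = 0.1522 + 0.1497 = 0.302
R_eff = 1/U_eff = 3.312 m²·K/W
Q = 63.5 × (21.3 − (-24.3)) / 3.312 = 874.3 W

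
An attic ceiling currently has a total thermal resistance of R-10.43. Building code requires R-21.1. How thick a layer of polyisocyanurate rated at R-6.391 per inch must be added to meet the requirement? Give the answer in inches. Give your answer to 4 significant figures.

ΔR = 21.1 − 10.43 = 10.67 ft²·°F·h/BTU
L = ΔR / (R/in) = 10.67/6.391 = 1.6695 in

1.670 in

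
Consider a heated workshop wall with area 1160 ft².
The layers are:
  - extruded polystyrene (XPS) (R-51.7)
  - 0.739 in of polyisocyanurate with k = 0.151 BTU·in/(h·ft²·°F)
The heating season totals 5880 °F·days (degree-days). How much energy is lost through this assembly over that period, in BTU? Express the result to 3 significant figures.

2890000 BTU

0.739/0.151 = 4.894
R_total = 51.7 + 4.894 = 56.59 ft²·°F·h/BTU
E = A × HDD × 24 / R = 1160 × 5880 × 24 / 56.59 = 2893000 BTU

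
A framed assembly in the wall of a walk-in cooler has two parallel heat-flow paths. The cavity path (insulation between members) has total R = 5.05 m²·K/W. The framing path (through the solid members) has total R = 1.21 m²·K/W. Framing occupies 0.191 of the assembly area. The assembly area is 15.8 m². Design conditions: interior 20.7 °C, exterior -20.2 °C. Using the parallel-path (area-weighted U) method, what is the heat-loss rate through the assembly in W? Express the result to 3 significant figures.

206 W

U_eff = 0.809/5.05 + 0.191/1.21 = 0.1602 + 0.1579 = 0.318
R_eff = 1/U_eff = 3.144 m²·K/W
Q = 15.8 × (20.7 − (-20.2)) / 3.144 = 205.5 W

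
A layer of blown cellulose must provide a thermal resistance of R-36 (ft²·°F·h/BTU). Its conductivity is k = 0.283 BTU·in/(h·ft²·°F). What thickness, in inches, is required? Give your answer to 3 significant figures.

L = R × k = 36 × 0.283 = 10.19 in

10.2 in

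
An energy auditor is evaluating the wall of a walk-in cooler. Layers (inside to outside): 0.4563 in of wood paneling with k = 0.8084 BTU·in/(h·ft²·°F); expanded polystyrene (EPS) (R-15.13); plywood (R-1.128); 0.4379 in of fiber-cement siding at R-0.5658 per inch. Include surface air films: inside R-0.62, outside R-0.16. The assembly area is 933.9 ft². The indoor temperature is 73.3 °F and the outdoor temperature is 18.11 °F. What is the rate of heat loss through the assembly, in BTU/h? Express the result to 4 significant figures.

2887 BTU/h

0.4563/0.8084 = 0.56445
0.4379 × 0.5658 = 0.24776
R_total = 0.62 + 0.56445 + 15.13 + 1.128 + 0.24776 + 0.16 = 17.85 ft²·°F·h/BTU
Q = A·ΔT/R = 933.9 × (73.3 − 18.11) / 17.85 = 2887.5 BTU/h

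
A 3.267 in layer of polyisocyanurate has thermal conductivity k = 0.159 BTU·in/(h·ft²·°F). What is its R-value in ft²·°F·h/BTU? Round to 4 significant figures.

R = L/k = 3.267/0.159 = 20.547 ft²·°F·h/BTU

20.55 ft²·°F·h/BTU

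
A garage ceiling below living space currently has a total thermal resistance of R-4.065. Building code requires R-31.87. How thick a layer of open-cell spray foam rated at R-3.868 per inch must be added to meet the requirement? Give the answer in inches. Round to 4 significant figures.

7.188 in

ΔR = 31.87 − 4.065 = 27.805 ft²·°F·h/BTU
L = ΔR / (R/in) = 27.805/3.868 = 7.1885 in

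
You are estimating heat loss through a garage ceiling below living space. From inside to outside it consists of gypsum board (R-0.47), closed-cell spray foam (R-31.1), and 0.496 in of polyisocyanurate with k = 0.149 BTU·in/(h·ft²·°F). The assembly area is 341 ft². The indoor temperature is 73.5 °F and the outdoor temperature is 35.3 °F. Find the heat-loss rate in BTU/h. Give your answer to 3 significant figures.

0.496/0.149 = 3.329
R_total = 0.47 + 31.1 + 3.329 = 34.9 ft²·°F·h/BTU
Q = A·ΔT/R = 341 × (73.5 − 35.3) / 34.9 = 373.3 BTU/h

373 BTU/h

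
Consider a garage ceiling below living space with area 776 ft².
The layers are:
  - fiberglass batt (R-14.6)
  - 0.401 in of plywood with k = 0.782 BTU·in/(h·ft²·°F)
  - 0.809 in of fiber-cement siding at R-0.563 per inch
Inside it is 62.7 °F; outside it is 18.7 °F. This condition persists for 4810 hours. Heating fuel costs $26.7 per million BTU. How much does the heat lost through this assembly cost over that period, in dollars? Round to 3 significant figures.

0.401/0.782 = 0.5128
0.809 × 0.563 = 0.4555
R_total = 14.6 + 0.5128 + 0.4555 = 15.57 ft²·°F·h/BTU
Q = 776 × (62.7 − 18.7) / 15.57 = 2193 BTU/h
E = 2193 × 4810 = 10550000 BTU
Cost = 10550000/10⁶ × 26.7 = $281.7

282 dollars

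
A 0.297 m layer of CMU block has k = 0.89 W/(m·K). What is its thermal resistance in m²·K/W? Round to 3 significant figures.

R = L/k = 0.297/0.89 = 0.3337 m²·K/W

0.334 m²·K/W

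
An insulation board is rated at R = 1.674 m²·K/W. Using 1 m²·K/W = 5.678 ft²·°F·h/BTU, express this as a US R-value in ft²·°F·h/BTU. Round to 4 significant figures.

9.505 ft²·°F·h/BTU

R_US = 1.674 × 5.678 = 9.505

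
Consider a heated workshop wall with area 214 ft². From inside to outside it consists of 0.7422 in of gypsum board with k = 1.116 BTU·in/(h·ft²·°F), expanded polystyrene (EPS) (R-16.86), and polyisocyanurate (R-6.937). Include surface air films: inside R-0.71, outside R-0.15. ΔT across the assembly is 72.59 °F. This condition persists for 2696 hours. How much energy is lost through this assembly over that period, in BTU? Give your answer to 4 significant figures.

0.7422/1.116 = 0.66505
R_total = 0.71 + 0.66505 + 16.86 + 6.937 + 0.15 = 25.322 ft²·°F·h/BTU
Q = 214 × 72.59 / 25.322 = 613.47 BTU/h
E = 613.47 × 2696 = 1653900 BTU

1654000 BTU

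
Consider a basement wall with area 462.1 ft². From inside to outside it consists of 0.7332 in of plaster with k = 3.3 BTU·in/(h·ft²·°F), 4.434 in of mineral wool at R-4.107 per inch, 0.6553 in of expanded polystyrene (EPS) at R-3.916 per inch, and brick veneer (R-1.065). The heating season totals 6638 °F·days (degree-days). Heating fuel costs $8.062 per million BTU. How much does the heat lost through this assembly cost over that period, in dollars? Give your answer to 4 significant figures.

26.90 dollars

0.7332/3.3 = 0.22218
4.434 × 4.107 = 18.21
0.6553 × 3.916 = 2.5662
R_total = 0.22218 + 18.21 + 2.5662 + 1.065 = 22.064 ft²·°F·h/BTU
E = A × HDD × 24 / R = 462.1 × 6638 × 24 / 22.064 = 3336600 BTU
Cost = 3336600/10⁶ × 8.062 = $26.9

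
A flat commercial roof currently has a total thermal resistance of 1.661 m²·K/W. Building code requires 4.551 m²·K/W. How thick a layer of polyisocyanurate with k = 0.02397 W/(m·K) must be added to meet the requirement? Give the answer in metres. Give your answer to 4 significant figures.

0.06927 m

ΔR = 4.551 − 1.661 = 2.89 m²·K/W
L = ΔR × k = 2.89 × 0.02397 = 0.069273 m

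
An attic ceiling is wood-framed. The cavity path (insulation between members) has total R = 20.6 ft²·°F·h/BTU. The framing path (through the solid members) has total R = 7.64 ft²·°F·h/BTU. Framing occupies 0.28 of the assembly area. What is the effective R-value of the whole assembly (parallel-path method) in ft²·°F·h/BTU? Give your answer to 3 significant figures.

U_eff = 0.72/20.6 + 0.28/7.64 = 0.03495 + 0.03665 = 0.0716
R_eff = 1/U_eff = 13.97 ft²·°F·h/BTU

14.0 ft²·°F·h/BTU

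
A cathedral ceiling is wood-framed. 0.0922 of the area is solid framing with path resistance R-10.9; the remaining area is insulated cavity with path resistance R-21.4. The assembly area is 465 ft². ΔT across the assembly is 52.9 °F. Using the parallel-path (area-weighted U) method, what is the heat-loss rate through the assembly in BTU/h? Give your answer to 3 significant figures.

1250 BTU/h

U_eff = 0.9078/21.4 + 0.0922/10.9 = 0.04242 + 0.008459 = 0.05088
R_eff = 1/U_eff = 19.65 ft²·°F·h/BTU
Q = 465 × 52.9 / 19.65 = 1252 BTU/h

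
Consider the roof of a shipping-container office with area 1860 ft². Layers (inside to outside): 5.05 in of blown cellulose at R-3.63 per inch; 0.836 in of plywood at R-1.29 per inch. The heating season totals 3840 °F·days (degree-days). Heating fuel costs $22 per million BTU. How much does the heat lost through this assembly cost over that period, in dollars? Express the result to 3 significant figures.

194 dollars

5.05 × 3.63 = 18.33
0.836 × 1.29 = 1.078
R_total = 18.33 + 1.078 = 19.41 ft²·°F·h/BTU
E = A × HDD × 24 / R = 1860 × 3840 × 24 / 19.41 = 8831000 BTU
Cost = 8831000/10⁶ × 22 = $194.3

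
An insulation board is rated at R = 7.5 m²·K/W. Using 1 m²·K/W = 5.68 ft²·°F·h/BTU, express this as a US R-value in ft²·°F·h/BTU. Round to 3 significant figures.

R_US = 7.5 × 5.68 = 42.6

42.6 ft²·°F·h/BTU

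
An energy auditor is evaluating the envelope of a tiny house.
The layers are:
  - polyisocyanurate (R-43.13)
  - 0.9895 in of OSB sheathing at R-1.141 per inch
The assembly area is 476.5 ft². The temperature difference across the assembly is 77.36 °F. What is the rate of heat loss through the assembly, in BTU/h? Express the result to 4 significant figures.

0.9895 × 1.141 = 1.129
R_total = 43.13 + 1.129 = 44.259 ft²·°F·h/BTU
Q = A·ΔT/R = 476.5 × 77.36 / 44.259 = 832.87 BTU/h

832.9 BTU/h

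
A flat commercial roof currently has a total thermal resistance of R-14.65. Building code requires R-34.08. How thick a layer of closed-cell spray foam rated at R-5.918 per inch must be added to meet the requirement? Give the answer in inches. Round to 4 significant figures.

ΔR = 34.08 − 14.65 = 19.43 ft²·°F·h/BTU
L = ΔR / (R/in) = 19.43/5.918 = 3.2832 in

3.283 in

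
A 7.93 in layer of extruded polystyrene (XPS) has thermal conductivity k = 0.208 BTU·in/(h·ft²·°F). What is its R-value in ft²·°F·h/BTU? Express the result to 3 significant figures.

38.1 ft²·°F·h/BTU

R = L/k = 7.93/0.208 = 38.12 ft²·°F·h/BTU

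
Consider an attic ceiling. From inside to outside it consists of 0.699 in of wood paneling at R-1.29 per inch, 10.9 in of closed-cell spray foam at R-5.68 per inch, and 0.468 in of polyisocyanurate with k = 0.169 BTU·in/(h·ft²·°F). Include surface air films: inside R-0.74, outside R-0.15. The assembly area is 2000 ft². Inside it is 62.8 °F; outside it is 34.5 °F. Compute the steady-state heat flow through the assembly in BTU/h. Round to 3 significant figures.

0.699 × 1.29 = 0.9017
10.9 × 5.68 = 61.91
0.468/0.169 = 2.769
R_total = 0.74 + 0.9017 + 61.91 + 2.769 + 0.15 = 66.47 ft²·°F·h/BTU
Q = A·ΔT/R = 2000 × (62.8 − 34.5) / 66.47 = 851.5 BTU/h

851 BTU/h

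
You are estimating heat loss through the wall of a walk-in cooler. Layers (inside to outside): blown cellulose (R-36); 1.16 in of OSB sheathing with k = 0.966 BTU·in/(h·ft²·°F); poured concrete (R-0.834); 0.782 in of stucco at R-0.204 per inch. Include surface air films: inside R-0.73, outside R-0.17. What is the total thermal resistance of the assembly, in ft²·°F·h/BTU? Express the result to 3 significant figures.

39.1 ft²·°F·h/BTU

1.16/0.966 = 1.201
0.782 × 0.204 = 0.1595
R_total = 0.73 + 36 + 1.201 + 0.834 + 0.1595 + 0.17 = 39.09 ft²·°F·h/BTU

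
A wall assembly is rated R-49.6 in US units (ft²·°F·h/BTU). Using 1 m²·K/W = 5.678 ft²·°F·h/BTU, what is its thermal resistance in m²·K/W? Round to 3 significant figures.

8.74 m²·K/W

R_SI = 49.6/5.678 = 8.735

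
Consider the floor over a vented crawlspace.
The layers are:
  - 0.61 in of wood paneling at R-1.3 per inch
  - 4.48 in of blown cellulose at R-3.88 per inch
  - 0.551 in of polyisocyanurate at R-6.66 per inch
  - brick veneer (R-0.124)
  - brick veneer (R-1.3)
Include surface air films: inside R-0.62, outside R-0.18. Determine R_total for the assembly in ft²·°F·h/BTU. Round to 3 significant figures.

24.1 ft²·°F·h/BTU

0.61 × 1.3 = 0.793
4.48 × 3.88 = 17.38
0.551 × 6.66 = 3.67
R_total = 0.62 + 0.793 + 17.38 + 3.67 + 0.124 + 1.3 + 0.18 = 24.07 ft²·°F·h/BTU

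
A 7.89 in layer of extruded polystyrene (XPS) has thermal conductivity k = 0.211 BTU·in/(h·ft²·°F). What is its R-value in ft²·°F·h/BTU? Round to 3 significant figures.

37.4 ft²·°F·h/BTU

R = L/k = 7.89/0.211 = 37.39 ft²·°F·h/BTU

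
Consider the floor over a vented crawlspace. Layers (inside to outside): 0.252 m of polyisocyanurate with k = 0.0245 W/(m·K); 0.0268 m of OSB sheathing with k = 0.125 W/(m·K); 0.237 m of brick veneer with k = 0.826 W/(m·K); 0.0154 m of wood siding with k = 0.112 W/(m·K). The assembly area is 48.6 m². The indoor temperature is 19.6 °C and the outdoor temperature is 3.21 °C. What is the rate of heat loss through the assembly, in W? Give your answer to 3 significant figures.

0.252/0.0245 = 10.29
0.0268/0.125 = 0.2144
0.237/0.826 = 0.2869
0.0154/0.112 = 0.1375
R_total = 10.29 + 0.2144 + 0.2869 + 0.1375 = 10.92 m²·K/W
Q = A·ΔT/R = 48.6 × (19.6 − 3.21) / 10.92 = 72.91 W

72.9 W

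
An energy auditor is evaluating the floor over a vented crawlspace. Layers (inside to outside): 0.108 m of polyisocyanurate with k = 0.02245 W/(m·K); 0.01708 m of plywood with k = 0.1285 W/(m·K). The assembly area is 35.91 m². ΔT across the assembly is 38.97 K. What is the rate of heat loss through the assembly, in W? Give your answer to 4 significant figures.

0.108/0.02245 = 4.8107
0.01708/0.1285 = 0.13292
R_total = 4.8107 + 0.13292 = 4.9436 m²·K/W
Q = A·ΔT/R = 35.91 × 38.97 / 4.9436 = 283.08 W

283.1 W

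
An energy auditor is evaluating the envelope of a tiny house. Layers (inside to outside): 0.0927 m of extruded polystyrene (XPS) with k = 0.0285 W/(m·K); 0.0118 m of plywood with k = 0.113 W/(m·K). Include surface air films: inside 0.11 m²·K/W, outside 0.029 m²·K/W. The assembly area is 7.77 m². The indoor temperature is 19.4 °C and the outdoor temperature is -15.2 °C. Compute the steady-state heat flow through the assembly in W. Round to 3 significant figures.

0.0927/0.0285 = 3.253
0.0118/0.113 = 0.1044
R_total = 0.11 + 3.253 + 0.1044 + 0.029 = 3.496 m²·K/W
Q = A·ΔT/R = 7.77 × (19.4 − (-15.2)) / 3.496 = 76.9 W

76.9 W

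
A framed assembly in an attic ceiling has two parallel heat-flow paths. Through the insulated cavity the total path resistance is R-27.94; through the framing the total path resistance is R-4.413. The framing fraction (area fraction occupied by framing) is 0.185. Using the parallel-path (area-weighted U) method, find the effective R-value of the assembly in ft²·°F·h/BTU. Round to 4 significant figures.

14.07 ft²·°F·h/BTU

U_eff = 0.815/27.94 + 0.185/4.413 = 0.02917 + 0.041922 = 0.071091
R_eff = 1/U_eff = 14.066 ft²·°F·h/BTU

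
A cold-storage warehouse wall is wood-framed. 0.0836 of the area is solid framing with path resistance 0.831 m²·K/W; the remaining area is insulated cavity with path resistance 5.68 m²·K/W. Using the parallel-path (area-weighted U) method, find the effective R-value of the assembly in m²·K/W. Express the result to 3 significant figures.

3.82 m²·K/W

U_eff = 0.9164/5.68 + 0.0836/0.831 = 0.1613 + 0.1006 = 0.2619
R_eff = 1/U_eff = 3.818 m²·K/W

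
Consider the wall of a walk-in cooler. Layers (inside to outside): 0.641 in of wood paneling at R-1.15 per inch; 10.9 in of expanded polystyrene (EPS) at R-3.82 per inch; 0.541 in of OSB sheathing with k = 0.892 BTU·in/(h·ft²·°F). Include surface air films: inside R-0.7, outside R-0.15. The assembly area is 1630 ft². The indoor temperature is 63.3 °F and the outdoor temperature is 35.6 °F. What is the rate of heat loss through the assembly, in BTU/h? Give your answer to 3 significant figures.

0.641 × 1.15 = 0.7371
10.9 × 3.82 = 41.64
0.541/0.892 = 0.6065
R_total = 0.7 + 0.7371 + 41.64 + 0.6065 + 0.15 = 43.83 ft²·°F·h/BTU
Q = A·ΔT/R = 1630 × (63.3 − 35.6) / 43.83 = 1030 BTU/h

1030 BTU/h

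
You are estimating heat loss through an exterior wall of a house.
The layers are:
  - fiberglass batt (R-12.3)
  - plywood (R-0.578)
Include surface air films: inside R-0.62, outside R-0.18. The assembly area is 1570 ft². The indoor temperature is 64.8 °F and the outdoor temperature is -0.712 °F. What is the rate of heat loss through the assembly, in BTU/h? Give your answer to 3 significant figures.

R_total = 0.62 + 12.3 + 0.578 + 0.18 = 13.68 ft²·°F·h/BTU
Q = A·ΔT/R = 1570 × (64.8 − (-0.712)) / 13.68 = 7520 BTU/h

7520 BTU/h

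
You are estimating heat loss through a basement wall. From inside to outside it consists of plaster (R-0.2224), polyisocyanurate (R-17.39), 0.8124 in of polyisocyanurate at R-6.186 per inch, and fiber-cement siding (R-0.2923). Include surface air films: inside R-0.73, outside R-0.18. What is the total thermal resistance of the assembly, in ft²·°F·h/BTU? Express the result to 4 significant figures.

23.84 ft²·°F·h/BTU

0.8124 × 6.186 = 5.0255
R_total = 0.73 + 0.2224 + 17.39 + 5.0255 + 0.2923 + 0.18 = 23.84 ft²·°F·h/BTU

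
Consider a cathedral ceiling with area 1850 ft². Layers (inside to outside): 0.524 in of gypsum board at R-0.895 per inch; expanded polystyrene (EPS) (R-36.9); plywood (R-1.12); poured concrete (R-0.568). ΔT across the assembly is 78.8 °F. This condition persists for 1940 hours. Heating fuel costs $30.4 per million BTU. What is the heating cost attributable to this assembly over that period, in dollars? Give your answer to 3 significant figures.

220 dollars

0.524 × 0.895 = 0.469
R_total = 0.469 + 36.9 + 1.12 + 0.568 = 39.06 ft²·°F·h/BTU
Q = 1850 × 78.8 / 39.06 = 3732 BTU/h
E = 3732 × 1940 = 7241000 BTU
Cost = 7241000/10⁶ × 30.4 = $220.1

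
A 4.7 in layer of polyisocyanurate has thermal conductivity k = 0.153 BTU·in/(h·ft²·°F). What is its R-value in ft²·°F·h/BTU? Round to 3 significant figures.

R = L/k = 4.7/0.153 = 30.72 ft²·°F·h/BTU

30.7 ft²·°F·h/BTU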